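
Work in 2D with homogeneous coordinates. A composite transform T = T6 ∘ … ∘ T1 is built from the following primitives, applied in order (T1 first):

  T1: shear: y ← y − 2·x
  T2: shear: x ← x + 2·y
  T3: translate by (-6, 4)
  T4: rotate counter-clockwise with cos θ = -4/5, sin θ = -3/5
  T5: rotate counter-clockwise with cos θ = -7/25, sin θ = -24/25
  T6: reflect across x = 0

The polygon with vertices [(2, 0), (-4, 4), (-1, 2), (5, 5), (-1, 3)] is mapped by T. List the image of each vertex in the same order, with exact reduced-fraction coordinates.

image vertices: (-528/125, -1404/125), (2488/125, 934/125), (196/25, -47/25), (-601/125, -1243/125), (237/25, -9/25)

T1 shear: y ← y − 2·x: (2, 0) → (2, -4); (-4, 4) → (-4, 12); (-1, 2) → (-1, 4); (5, 5) → (5, -5); (-1, 3) → (-1, 5)
T2 shear: x ← x + 2·y: (2, -4) → (-6, -4); (-4, 12) → (20, 12); (-1, 4) → (7, 4); (5, -5) → (-5, -5); (-1, 5) → (9, 5)
T3 translate by (-6, 4): (-6, -4) → (-12, 0); (20, 12) → (14, 16); (7, 4) → (1, 8); (-5, -5) → (-11, -1); (9, 5) → (3, 9)
T4 rotate counter-clockwise with cos θ = -4/5, sin θ = -3/5: (-12, 0) → (48/5, 36/5); (14, 16) → (-8/5, -106/5); (1, 8) → (4, -7); (-11, -1) → (41/5, 37/5); (3, 9) → (3, -9)
T5 rotate counter-clockwise with cos θ = -7/25, sin θ = -24/25: (48/5, 36/5) → (528/125, -1404/125); (-8/5, -106/5) → (-2488/125, 934/125); (4, -7) → (-196/25, -47/25); (41/5, 37/5) → (601/125, -1243/125); (3, -9) → (-237/25, -9/25)
T6 reflect across x = 0: (528/125, -1404/125) → (-528/125, -1404/125); (-2488/125, 934/125) → (2488/125, 934/125); (-196/25, -47/25) → (196/25, -47/25); (601/125, -1243/125) → (-601/125, -1243/125); (-237/25, -9/25) → (237/25, -9/25)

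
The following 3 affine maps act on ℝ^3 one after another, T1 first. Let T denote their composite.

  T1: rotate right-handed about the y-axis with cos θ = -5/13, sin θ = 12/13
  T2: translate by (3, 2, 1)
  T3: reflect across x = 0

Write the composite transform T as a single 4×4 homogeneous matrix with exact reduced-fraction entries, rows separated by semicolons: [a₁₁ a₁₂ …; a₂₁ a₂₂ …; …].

T = [5/13 0 -12/13 -3; 0 1 0 2; -12/13 0 -5/13 1; 0 0 0 1]

T1 = [-5/13 0 12/13 0; 0 1 0 0; -12/13 0 -5/13 0; 0 0 0 1]
T2·T1 = [-5/13 0 12/13 3; 0 1 0 2; -12/13 0 -5/13 1; 0 0 0 1]
T3·…·T1 = [5/13 0 -12/13 -3; 0 1 0 2; -12/13 0 -5/13 1; 0 0 0 1]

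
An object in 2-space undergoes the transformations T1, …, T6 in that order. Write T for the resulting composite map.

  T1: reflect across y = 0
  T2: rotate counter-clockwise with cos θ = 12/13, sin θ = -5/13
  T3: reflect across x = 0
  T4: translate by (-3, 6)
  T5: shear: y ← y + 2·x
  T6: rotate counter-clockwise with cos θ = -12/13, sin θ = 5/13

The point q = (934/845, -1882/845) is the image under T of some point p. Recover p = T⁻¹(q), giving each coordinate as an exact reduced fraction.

T1 = [1 0 0; 0 -1 0; 0 0 1]
T2·T1 = [12/13 -5/13 0; -5/13 -12/13 0; 0 0 1]
T3·…·T1 = [-12/13 5/13 0; -5/13 -12/13 0; 0 0 1]
T4·…·T1 = [-12/13 5/13 -3; -5/13 -12/13 6; 0 0 1]
T5·…·T1 = [-12/13 5/13 -3; -29/13 -2/13 0; 0 0 1]
T6·…·T1 = [289/169 -50/169 36/13; 288/169 49/169 -15/13; 0 0 1]
det M = 1; M⁻¹ = [49/169 50/169 -6/13; -288/169 289/169 87/13; 0 0 1]
M⁻¹ · (934/845, -1882/845)ᵀ = (-4/5, 1)ᵀ

p = (-4/5, 1)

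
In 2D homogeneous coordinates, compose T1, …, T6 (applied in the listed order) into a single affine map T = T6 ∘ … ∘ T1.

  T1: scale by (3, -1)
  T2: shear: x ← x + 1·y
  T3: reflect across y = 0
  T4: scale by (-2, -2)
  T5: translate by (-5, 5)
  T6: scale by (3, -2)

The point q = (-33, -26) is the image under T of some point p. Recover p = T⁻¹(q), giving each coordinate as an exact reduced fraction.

p = (-1/3, -4)

T1 = [3 0 0; 0 -1 0; 0 0 1]
T2·T1 = [3 -1 0; 0 -1 0; 0 0 1]
T3·…·T1 = [3 -1 0; 0 1 0; 0 0 1]
T4·…·T1 = [-6 2 0; 0 -2 0; 0 0 1]
T5·…·T1 = [-6 2 -5; 0 -2 5; 0 0 1]
T6·…·T1 = [-18 6 -15; 0 4 -10; 0 0 1]
det M = -72; M⁻¹ = [-1/18 1/12 0; 0 1/4 5/2; 0 0 1]
M⁻¹ · (-33, -26)ᵀ = (-1/3, -4)ᵀ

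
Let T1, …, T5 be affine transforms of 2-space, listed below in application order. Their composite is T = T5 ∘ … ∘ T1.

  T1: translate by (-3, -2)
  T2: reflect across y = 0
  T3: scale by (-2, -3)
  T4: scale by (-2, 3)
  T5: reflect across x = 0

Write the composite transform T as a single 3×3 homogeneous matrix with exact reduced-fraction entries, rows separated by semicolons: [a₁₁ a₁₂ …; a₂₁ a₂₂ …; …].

T = [-4 0 12; 0 9 -18; 0 0 1]

T1 = [1 0 -3; 0 1 -2; 0 0 1]
T2·T1 = [1 0 -3; 0 -1 2; 0 0 1]
T3·…·T1 = [-2 0 6; 0 3 -6; 0 0 1]
T4·…·T1 = [4 0 -12; 0 9 -18; 0 0 1]
T5·…·T1 = [-4 0 12; 0 9 -18; 0 0 1]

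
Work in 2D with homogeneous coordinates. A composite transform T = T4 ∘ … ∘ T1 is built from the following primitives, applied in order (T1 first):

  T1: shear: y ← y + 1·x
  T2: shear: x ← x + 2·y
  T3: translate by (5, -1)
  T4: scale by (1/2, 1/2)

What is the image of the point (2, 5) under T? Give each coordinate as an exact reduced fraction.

T(p) = (21/2, 3)

T1 shear: y ← y + 1·x: (2, 5) → (2, 7)
T2 shear: x ← x + 2·y: (2, 7) → (16, 7)
T3 translate by (5, -1): (16, 7) → (21, 6)
T4 scale by (1/2, 1/2): (21, 6) → (21/2, 3)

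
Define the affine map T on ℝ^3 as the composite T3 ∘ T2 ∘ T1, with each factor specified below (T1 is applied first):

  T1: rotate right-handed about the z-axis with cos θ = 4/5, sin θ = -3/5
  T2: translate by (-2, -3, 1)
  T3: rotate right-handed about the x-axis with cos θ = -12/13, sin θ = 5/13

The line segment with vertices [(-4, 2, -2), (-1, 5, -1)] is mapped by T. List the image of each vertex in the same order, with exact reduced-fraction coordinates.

T1 rotate right-handed about the z-axis with cos θ = 4/5, sin θ = -3/5: (-4, 2, -2) → (-2, 4, -2); (-1, 5, -1) → (11/5, 23/5, -1)
T2 translate by (-2, -3, 1): (-2, 4, -2) → (-4, 1, -1); (11/5, 23/5, -1) → (1/5, 8/5, 0)
T3 rotate right-handed about the x-axis with cos θ = -12/13, sin θ = 5/13: (-4, 1, -1) → (-4, -7/13, 17/13); (1/5, 8/5, 0) → (1/5, -96/65, 8/13)

image vertices: (-4, -7/13, 17/13), (1/5, -96/65, 8/13)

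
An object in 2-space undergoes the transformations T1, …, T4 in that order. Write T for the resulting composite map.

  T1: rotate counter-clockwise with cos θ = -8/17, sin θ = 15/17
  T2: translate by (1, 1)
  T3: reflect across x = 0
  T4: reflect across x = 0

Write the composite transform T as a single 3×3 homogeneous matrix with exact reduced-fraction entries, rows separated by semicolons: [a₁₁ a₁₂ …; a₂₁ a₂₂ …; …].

T = [-8/17 -15/17 1; 15/17 -8/17 1; 0 0 1]

T1 = [-8/17 -15/17 0; 15/17 -8/17 0; 0 0 1]
T2·T1 = [-8/17 -15/17 1; 15/17 -8/17 1; 0 0 1]
T3·…·T1 = [8/17 15/17 -1; 15/17 -8/17 1; 0 0 1]
T4·…·T1 = [-8/17 -15/17 1; 15/17 -8/17 1; 0 0 1]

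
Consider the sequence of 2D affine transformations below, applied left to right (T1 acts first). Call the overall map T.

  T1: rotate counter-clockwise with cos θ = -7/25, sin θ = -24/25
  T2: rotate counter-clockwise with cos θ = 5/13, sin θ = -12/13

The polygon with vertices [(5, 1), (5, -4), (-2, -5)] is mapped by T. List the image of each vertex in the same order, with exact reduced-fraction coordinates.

T1 rotate counter-clockwise with cos θ = -7/25, sin θ = -24/25: (5, 1) → (-11/25, -127/25); (5, -4) → (-131/25, -92/25); (-2, -5) → (-106/25, 83/25)
T2 rotate counter-clockwise with cos θ = 5/13, sin θ = -12/13: (-11/25, -127/25) → (-1579/325, -503/325); (-131/25, -92/25) → (-1759/325, 1112/325); (-106/25, 83/25) → (466/325, 1687/325)

image vertices: (-1579/325, -503/325), (-1759/325, 1112/325), (466/325, 1687/325)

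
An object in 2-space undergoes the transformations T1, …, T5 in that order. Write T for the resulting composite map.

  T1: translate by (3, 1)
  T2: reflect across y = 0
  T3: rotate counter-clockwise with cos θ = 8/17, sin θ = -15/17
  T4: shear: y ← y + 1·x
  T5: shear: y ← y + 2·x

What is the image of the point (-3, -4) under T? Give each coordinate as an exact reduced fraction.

T1 translate by (3, 1): (-3, -4) → (0, -3)
T2 reflect across y = 0: (0, -3) → (0, 3)
T3 rotate counter-clockwise with cos θ = 8/17, sin θ = -15/17: (0, 3) → (45/17, 24/17)
T4 shear: y ← y + 1·x: (45/17, 24/17) → (45/17, 69/17)
T5 shear: y ← y + 2·x: (45/17, 69/17) → (45/17, 159/17)

T(p) = (45/17, 159/17)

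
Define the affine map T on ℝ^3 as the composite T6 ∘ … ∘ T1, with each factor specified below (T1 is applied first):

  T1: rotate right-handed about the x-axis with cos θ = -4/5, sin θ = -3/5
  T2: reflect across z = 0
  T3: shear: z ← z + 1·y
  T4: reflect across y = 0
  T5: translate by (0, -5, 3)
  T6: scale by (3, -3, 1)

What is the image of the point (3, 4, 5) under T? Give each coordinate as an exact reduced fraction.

T1 rotate right-handed about the x-axis with cos θ = -4/5, sin θ = -3/5: (3, 4, 5) → (3, -1/5, -32/5)
T2 reflect across z = 0: (3, -1/5, -32/5) → (3, -1/5, 32/5)
T3 shear: z ← z + 1·y: (3, -1/5, 32/5) → (3, -1/5, 31/5)
T4 reflect across y = 0: (3, -1/5, 31/5) → (3, 1/5, 31/5)
T5 translate by (0, -5, 3): (3, 1/5, 31/5) → (3, -24/5, 46/5)
T6 scale by (3, -3, 1): (3, -24/5, 46/5) → (9, 72/5, 46/5)

T(p) = (9, 72/5, 46/5)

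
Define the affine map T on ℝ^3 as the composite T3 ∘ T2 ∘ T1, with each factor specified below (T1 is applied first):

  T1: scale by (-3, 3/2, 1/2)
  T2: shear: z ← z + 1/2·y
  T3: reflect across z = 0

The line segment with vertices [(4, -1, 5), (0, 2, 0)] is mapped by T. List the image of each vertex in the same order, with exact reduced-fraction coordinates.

T1 scale by (-3, 3/2, 1/2): (4, -1, 5) → (-12, -3/2, 5/2); (0, 2, 0) → (0, 3, 0)
T2 shear: z ← z + 1/2·y: (-12, -3/2, 5/2) → (-12, -3/2, 7/4); (0, 3, 0) → (0, 3, 3/2)
T3 reflect across z = 0: (-12, -3/2, 7/4) → (-12, -3/2, -7/4); (0, 3, 3/2) → (0, 3, -3/2)

image vertices: (-12, -3/2, -7/4), (0, 3, -3/2)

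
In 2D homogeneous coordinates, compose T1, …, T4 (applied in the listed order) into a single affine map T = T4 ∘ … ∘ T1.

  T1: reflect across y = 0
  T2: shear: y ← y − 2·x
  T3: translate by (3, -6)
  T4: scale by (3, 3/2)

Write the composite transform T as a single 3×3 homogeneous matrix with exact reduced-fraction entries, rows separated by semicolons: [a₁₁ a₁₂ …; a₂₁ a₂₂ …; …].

T = [3 0 9; -3 -3/2 -9; 0 0 1]

T1 = [1 0 0; 0 -1 0; 0 0 1]
T2·T1 = [1 0 0; -2 -1 0; 0 0 1]
T3·…·T1 = [1 0 3; -2 -1 -6; 0 0 1]
T4·…·T1 = [3 0 9; -3 -3/2 -9; 0 0 1]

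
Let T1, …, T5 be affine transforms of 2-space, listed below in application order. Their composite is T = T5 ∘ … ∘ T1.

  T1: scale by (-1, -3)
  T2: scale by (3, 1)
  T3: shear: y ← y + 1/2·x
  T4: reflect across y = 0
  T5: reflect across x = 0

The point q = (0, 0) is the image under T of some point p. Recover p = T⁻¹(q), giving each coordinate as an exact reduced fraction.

p = (0, 0)

T1 = [-1 0 0; 0 -3 0; 0 0 1]
T2·T1 = [-3 0 0; 0 -3 0; 0 0 1]
T3·…·T1 = [-3 0 0; -3/2 -3 0; 0 0 1]
T4·…·T1 = [-3 0 0; 3/2 3 0; 0 0 1]
T5·…·T1 = [3 0 0; 3/2 3 0; 0 0 1]
det M = 9; M⁻¹ = [1/3 0 0; -1/6 1/3 0; 0 0 1]
M⁻¹ · (0, 0)ᵀ = (0, 0)ᵀ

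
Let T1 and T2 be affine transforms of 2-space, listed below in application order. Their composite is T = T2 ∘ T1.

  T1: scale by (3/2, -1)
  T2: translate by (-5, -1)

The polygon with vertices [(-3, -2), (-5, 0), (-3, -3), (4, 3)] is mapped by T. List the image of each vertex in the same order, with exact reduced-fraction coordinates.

image vertices: (-19/2, 1), (-25/2, -1), (-19/2, 2), (1, -4)

T1 scale by (3/2, -1): (-3, -2) → (-9/2, 2); (-5, 0) → (-15/2, 0); (-3, -3) → (-9/2, 3); (4, 3) → (6, -3)
T2 translate by (-5, -1): (-9/2, 2) → (-19/2, 1); (-15/2, 0) → (-25/2, -1); (-9/2, 3) → (-19/2, 2); (6, -3) → (1, -4)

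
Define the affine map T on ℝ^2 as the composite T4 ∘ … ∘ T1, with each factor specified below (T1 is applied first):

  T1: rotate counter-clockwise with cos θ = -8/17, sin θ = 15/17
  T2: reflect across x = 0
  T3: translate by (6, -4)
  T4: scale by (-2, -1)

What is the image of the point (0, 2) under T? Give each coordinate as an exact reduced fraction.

T1 rotate counter-clockwise with cos θ = -8/17, sin θ = 15/17: (0, 2) → (-30/17, -16/17)
T2 reflect across x = 0: (-30/17, -16/17) → (30/17, -16/17)
T3 translate by (6, -4): (30/17, -16/17) → (132/17, -84/17)
T4 scale by (-2, -1): (132/17, -84/17) → (-264/17, 84/17)

T(p) = (-264/17, 84/17)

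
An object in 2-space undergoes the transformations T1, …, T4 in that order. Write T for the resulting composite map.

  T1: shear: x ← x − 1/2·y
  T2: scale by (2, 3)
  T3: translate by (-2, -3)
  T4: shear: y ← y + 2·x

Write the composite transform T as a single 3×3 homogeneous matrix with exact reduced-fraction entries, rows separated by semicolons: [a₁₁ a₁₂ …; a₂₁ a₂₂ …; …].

T1 = [1 -1/2 0; 0 1 0; 0 0 1]
T2·T1 = [2 -1 0; 0 3 0; 0 0 1]
T3·…·T1 = [2 -1 -2; 0 3 -3; 0 0 1]
T4·…·T1 = [2 -1 -2; 4 1 -7; 0 0 1]

T = [2 -1 -2; 4 1 -7; 0 0 1]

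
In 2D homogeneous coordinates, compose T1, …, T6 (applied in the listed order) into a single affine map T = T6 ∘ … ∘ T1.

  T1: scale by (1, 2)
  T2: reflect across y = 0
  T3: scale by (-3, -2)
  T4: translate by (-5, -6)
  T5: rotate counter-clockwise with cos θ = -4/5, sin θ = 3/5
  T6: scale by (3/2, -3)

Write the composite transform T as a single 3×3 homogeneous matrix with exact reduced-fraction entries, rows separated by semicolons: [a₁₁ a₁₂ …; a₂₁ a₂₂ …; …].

T = [18/5 -18/5 57/5; 27/5 48/5 -27/5; 0 0 1]

T1 = [1 0 0; 0 2 0; 0 0 1]
T2·T1 = [1 0 0; 0 -2 0; 0 0 1]
T3·…·T1 = [-3 0 0; 0 4 0; 0 0 1]
T4·…·T1 = [-3 0 -5; 0 4 -6; 0 0 1]
T5·…·T1 = [12/5 -12/5 38/5; -9/5 -16/5 9/5; 0 0 1]
T6·…·T1 = [18/5 -18/5 57/5; 27/5 48/5 -27/5; 0 0 1]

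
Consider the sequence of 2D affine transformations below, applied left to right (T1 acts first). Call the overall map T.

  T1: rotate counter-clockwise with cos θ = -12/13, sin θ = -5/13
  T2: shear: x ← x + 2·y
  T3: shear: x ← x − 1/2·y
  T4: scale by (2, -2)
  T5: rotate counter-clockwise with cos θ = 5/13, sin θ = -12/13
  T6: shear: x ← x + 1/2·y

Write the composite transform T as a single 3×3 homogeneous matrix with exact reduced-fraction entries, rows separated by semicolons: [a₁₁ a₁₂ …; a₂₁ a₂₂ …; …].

T1 = [-12/13 5/13 0; -5/13 -12/13 0; 0 0 1]
T2·T1 = [-22/13 -19/13 0; -5/13 -12/13 0; 0 0 1]
T3·…·T1 = [-3/2 -1 0; -5/13 -12/13 0; 0 0 1]
T4·…·T1 = [-3 -2 0; 10/13 24/13 0; 0 0 1]
T5·…·T1 = [-75/169 158/169 0; 518/169 432/169 0; 0 0 1]
T6·…·T1 = [184/169 374/169 0; 518/169 432/169 0; 0 0 1]

T = [184/169 374/169 0; 518/169 432/169 0; 0 0 1]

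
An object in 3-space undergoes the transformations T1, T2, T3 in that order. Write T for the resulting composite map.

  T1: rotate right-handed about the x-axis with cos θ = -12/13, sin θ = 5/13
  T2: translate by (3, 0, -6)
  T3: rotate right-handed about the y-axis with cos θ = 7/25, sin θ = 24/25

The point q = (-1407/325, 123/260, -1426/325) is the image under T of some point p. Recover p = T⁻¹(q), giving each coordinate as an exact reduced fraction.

p = (0, -1/5, -3/4)

T1 = [1 0 0 0; 0 -12/13 -5/13 0; 0 5/13 -12/13 0; 0 0 0 1]
T2·T1 = [1 0 0 3; 0 -12/13 -5/13 0; 0 5/13 -12/13 -6; 0 0 0 1]
T3·…·T1 = [7/25 24/65 -288/325 -123/25; 0 -12/13 -5/13 0; -24/25 7/65 -84/325 -114/25; 0 0 0 1]
det M = 1; M⁻¹ = [7/25 0 -24/25 -3; 24/65 -12/13 7/65 30/13; -288/325 -5/13 -84/325 -72/13; 0 0 0 1]
M⁻¹ · (-1407/325, 123/260, -1426/325)ᵀ = (0, -1/5, -3/4)ᵀ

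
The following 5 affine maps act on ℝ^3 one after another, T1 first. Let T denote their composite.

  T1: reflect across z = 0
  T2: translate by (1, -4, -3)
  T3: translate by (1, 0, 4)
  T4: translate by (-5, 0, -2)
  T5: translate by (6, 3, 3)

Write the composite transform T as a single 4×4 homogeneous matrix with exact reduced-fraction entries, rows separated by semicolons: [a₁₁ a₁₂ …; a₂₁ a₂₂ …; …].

T1 = [1 0 0 0; 0 1 0 0; 0 0 -1 0; 0 0 0 1]
T2·T1 = [1 0 0 1; 0 1 0 -4; 0 0 -1 -3; 0 0 0 1]
T3·…·T1 = [1 0 0 2; 0 1 0 -4; 0 0 -1 1; 0 0 0 1]
T4·…·T1 = [1 0 0 -3; 0 1 0 -4; 0 0 -1 -1; 0 0 0 1]
T5·…·T1 = [1 0 0 3; 0 1 0 -1; 0 0 -1 2; 0 0 0 1]

T = [1 0 0 3; 0 1 0 -1; 0 0 -1 2; 0 0 0 1]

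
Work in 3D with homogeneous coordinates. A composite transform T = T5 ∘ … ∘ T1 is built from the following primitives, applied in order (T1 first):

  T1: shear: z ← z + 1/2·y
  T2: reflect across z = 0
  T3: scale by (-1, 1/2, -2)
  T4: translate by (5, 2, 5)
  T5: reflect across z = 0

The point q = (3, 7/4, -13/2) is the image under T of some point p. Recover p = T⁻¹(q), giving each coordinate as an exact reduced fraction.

p = (2, -1/2, 1)

T1 = [1 0 0 0; 0 1 0 0; 0 1/2 1 0; 0 0 0 1]
T2·T1 = [1 0 0 0; 0 1 0 0; 0 -1/2 -1 0; 0 0 0 1]
T3·…·T1 = [-1 0 0 0; 0 1/2 0 0; 0 1 2 0; 0 0 0 1]
T4·…·T1 = [-1 0 0 5; 0 1/2 0 2; 0 1 2 5; 0 0 0 1]
T5·…·T1 = [-1 0 0 5; 0 1/2 0 2; 0 -1 -2 -5; 0 0 0 1]
det M = 1; M⁻¹ = [-1 0 0 5; 0 2 0 -4; 0 -1 -1/2 -1/2; 0 0 0 1]
M⁻¹ · (3, 7/4, -13/2)ᵀ = (2, -1/2, 1)ᵀ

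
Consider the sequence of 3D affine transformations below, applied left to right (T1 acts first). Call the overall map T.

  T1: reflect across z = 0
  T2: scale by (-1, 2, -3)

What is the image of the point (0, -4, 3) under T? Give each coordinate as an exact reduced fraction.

T1 reflect across z = 0: (0, -4, 3) → (0, -4, -3)
T2 scale by (-1, 2, -3): (0, -4, -3) → (0, -8, 9)

T(p) = (0, -8, 9)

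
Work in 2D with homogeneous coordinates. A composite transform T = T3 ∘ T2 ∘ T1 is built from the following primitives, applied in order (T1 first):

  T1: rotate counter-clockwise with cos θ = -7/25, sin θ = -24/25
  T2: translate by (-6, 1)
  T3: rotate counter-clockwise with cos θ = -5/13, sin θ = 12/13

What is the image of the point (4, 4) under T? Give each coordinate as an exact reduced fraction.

T(p) = (1598/325, -489/325)

T1 rotate counter-clockwise with cos θ = -7/25, sin θ = -24/25: (4, 4) → (68/25, -124/25)
T2 translate by (-6, 1): (68/25, -124/25) → (-82/25, -99/25)
T3 rotate counter-clockwise with cos θ = -5/13, sin θ = 12/13: (-82/25, -99/25) → (1598/325, -489/325)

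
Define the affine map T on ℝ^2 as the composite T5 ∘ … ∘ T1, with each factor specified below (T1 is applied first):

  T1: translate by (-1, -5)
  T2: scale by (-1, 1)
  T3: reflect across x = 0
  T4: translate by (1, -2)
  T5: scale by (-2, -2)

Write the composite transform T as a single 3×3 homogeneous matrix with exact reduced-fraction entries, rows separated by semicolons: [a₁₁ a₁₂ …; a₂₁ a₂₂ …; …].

T = [-2 0 0; 0 -2 14; 0 0 1]

T1 = [1 0 -1; 0 1 -5; 0 0 1]
T2·T1 = [-1 0 1; 0 1 -5; 0 0 1]
T3·…·T1 = [1 0 -1; 0 1 -5; 0 0 1]
T4·…·T1 = [1 0 0; 0 1 -7; 0 0 1]
T5·…·T1 = [-2 0 0; 0 -2 14; 0 0 1]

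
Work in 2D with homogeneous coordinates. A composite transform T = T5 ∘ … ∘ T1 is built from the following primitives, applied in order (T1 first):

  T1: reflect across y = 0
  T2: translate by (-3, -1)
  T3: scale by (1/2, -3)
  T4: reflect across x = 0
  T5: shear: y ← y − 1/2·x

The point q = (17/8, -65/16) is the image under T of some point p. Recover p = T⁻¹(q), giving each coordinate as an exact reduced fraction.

T1 = [1 0 0; 0 -1 0; 0 0 1]
T2·T1 = [1 0 -3; 0 -1 -1; 0 0 1]
T3·…·T1 = [1/2 0 -3/2; 0 3 3; 0 0 1]
T4·…·T1 = [-1/2 0 3/2; 0 3 3; 0 0 1]
T5·…·T1 = [-1/2 0 3/2; 1/4 3 9/4; 0 0 1]
det M = -3/2; M⁻¹ = [-2 0 3; 1/6 1/3 -1; 0 0 1]
M⁻¹ · (17/8, -65/16)ᵀ = (-5/4, -2)ᵀ

p = (-5/4, -2)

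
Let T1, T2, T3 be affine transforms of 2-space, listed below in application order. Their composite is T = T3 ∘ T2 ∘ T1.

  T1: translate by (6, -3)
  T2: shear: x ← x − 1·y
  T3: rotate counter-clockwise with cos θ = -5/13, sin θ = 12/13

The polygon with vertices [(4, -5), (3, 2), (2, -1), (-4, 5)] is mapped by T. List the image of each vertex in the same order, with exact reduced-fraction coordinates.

T1 translate by (6, -3): (4, -5) → (10, -8); (3, 2) → (9, -1); (2, -1) → (8, -4); (-4, 5) → (2, 2)
T2 shear: x ← x − 1·y: (10, -8) → (18, -8); (9, -1) → (10, -1); (8, -4) → (12, -4); (2, 2) → (0, 2)
T3 rotate counter-clockwise with cos θ = -5/13, sin θ = 12/13: (18, -8) → (6/13, 256/13); (10, -1) → (-38/13, 125/13); (12, -4) → (-12/13, 164/13); (0, 2) → (-24/13, -10/13)

image vertices: (6/13, 256/13), (-38/13, 125/13), (-12/13, 164/13), (-24/13, -10/13)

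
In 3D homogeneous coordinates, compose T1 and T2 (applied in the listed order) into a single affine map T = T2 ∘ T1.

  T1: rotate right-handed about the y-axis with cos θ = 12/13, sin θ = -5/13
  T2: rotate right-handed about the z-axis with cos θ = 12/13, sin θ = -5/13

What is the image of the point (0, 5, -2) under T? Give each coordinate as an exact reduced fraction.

T1 rotate right-handed about the y-axis with cos θ = 12/13, sin θ = -5/13: (0, 5, -2) → (10/13, 5, -24/13)
T2 rotate right-handed about the z-axis with cos θ = 12/13, sin θ = -5/13: (10/13, 5, -24/13) → (445/169, 730/169, -24/13)

T(p) = (445/169, 730/169, -24/13)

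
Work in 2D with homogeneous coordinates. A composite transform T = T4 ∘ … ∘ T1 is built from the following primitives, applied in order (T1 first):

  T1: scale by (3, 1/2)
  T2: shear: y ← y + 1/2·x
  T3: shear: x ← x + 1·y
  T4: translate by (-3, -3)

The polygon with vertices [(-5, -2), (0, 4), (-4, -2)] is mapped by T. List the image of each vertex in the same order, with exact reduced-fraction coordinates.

T1 scale by (3, 1/2): (-5, -2) → (-15, -1); (0, 4) → (0, 2); (-4, -2) → (-12, -1)
T2 shear: y ← y + 1/2·x: (-15, -1) → (-15, -17/2); (0, 2) → (0, 2); (-12, -1) → (-12, -7)
T3 shear: x ← x + 1·y: (-15, -17/2) → (-47/2, -17/2); (0, 2) → (2, 2); (-12, -7) → (-19, -7)
T4 translate by (-3, -3): (-47/2, -17/2) → (-53/2, -23/2); (2, 2) → (-1, -1); (-19, -7) → (-22, -10)

image vertices: (-53/2, -23/2), (-1, -1), (-22, -10)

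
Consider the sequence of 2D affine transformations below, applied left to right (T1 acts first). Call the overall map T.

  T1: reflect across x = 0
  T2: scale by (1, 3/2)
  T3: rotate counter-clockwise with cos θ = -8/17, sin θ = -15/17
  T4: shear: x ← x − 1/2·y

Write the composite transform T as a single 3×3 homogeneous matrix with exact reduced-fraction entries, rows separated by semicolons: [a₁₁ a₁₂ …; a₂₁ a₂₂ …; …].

T1 = [-1 0 0; 0 1 0; 0 0 1]
T2·T1 = [-1 0 0; 0 3/2 0; 0 0 1]
T3·…·T1 = [8/17 45/34 0; 15/17 -12/17 0; 0 0 1]
T4·…·T1 = [1/34 57/34 0; 15/17 -12/17 0; 0 0 1]

T = [1/34 57/34 0; 15/17 -12/17 0; 0 0 1]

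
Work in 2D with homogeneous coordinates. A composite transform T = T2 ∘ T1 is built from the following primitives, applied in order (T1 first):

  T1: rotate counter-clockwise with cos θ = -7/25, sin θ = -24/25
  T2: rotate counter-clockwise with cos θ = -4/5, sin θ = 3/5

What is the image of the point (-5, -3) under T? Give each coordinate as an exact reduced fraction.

T1 rotate counter-clockwise with cos θ = -7/25, sin θ = -24/25: (-5, -3) → (-37/25, 141/25)
T2 rotate counter-clockwise with cos θ = -4/5, sin θ = 3/5: (-37/25, 141/25) → (-11/5, -27/5)

T(p) = (-11/5, -27/5)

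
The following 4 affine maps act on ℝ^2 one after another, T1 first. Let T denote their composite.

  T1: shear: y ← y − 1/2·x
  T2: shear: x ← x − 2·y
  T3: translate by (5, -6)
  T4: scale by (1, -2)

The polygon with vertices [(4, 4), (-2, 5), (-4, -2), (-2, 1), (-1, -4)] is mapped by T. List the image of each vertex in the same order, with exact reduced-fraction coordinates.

image vertices: (5, 8), (-9, 0), (1, 12), (-1, 8), (11, 19)

T1 shear: y ← y − 1/2·x: (4, 4) → (4, 2); (-2, 5) → (-2, 6); (-4, -2) → (-4, 0); (-2, 1) → (-2, 2); (-1, -4) → (-1, -7/2)
T2 shear: x ← x − 2·y: (4, 2) → (0, 2); (-2, 6) → (-14, 6); (-4, 0) → (-4, 0); (-2, 2) → (-6, 2); (-1, -7/2) → (6, -7/2)
T3 translate by (5, -6): (0, 2) → (5, -4); (-14, 6) → (-9, 0); (-4, 0) → (1, -6); (-6, 2) → (-1, -4); (6, -7/2) → (11, -19/2)
T4 scale by (1, -2): (5, -4) → (5, 8); (-9, 0) → (-9, 0); (1, -6) → (1, 12); (-1, -4) → (-1, 8); (11, -19/2) → (11, 19)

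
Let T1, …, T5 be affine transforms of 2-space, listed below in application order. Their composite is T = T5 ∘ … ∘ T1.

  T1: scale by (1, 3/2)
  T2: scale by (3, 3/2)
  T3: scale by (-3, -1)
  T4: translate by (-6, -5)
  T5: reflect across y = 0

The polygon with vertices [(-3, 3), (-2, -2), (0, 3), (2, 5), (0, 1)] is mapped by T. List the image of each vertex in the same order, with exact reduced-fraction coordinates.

image vertices: (21, 47/4), (12, 1/2), (-6, 47/4), (-24, 65/4), (-6, 29/4)

T1 scale by (1, 3/2): (-3, 3) → (-3, 9/2); (-2, -2) → (-2, -3); (0, 3) → (0, 9/2); (2, 5) → (2, 15/2); (0, 1) → (0, 3/2)
T2 scale by (3, 3/2): (-3, 9/2) → (-9, 27/4); (-2, -3) → (-6, -9/2); (0, 9/2) → (0, 27/4); (2, 15/2) → (6, 45/4); (0, 3/2) → (0, 9/4)
T3 scale by (-3, -1): (-9, 27/4) → (27, -27/4); (-6, -9/2) → (18, 9/2); (0, 27/4) → (0, -27/4); (6, 45/4) → (-18, -45/4); (0, 9/4) → (0, -9/4)
T4 translate by (-6, -5): (27, -27/4) → (21, -47/4); (18, 9/2) → (12, -1/2); (0, -27/4) → (-6, -47/4); (-18, -45/4) → (-24, -65/4); (0, -9/4) → (-6, -29/4)
T5 reflect across y = 0: (21, -47/4) → (21, 47/4); (12, -1/2) → (12, 1/2); (-6, -47/4) → (-6, 47/4); (-24, -65/4) → (-24, 65/4); (-6, -29/4) → (-6, 29/4)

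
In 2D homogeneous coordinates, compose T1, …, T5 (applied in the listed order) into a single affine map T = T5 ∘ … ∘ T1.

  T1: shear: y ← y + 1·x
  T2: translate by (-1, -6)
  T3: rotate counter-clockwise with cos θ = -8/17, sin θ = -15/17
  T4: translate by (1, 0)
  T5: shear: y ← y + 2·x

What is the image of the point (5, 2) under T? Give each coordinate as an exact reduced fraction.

T1 shear: y ← y + 1·x: (5, 2) → (5, 7)
T2 translate by (-1, -6): (5, 7) → (4, 1)
T3 rotate counter-clockwise with cos θ = -8/17, sin θ = -15/17: (4, 1) → (-1, -4)
T4 translate by (1, 0): (-1, -4) → (0, -4)
T5 shear: y ← y + 2·x: (0, -4) → (0, -4)

T(p) = (0, -4)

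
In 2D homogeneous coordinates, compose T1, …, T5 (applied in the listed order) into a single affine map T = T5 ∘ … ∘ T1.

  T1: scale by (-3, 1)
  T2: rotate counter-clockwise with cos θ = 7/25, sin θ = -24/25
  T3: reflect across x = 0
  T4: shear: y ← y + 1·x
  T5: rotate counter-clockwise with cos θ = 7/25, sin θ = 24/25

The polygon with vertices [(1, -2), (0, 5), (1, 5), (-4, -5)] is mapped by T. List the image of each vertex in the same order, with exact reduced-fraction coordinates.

image vertices: (-513/125, 509/125), (48/25, -139/25), (-177/125, -464/125), (1428/125, -229/125)

T1 scale by (-3, 1): (1, -2) → (-3, -2); (0, 5) → (0, 5); (1, 5) → (-3, 5); (-4, -5) → (12, -5)
T2 rotate counter-clockwise with cos θ = 7/25, sin θ = -24/25: (-3, -2) → (-69/25, 58/25); (0, 5) → (24/5, 7/5); (-3, 5) → (99/25, 107/25); (12, -5) → (-36/25, -323/25)
T3 reflect across x = 0: (-69/25, 58/25) → (69/25, 58/25); (24/5, 7/5) → (-24/5, 7/5); (99/25, 107/25) → (-99/25, 107/25); (-36/25, -323/25) → (36/25, -323/25)
T4 shear: y ← y + 1·x: (69/25, 58/25) → (69/25, 127/25); (-24/5, 7/5) → (-24/5, -17/5); (-99/25, 107/25) → (-99/25, 8/25); (36/25, -323/25) → (36/25, -287/25)
T5 rotate counter-clockwise with cos θ = 7/25, sin θ = 24/25: (69/25, 127/25) → (-513/125, 509/125); (-24/5, -17/5) → (48/25, -139/25); (-99/25, 8/25) → (-177/125, -464/125); (36/25, -287/25) → (1428/125, -229/125)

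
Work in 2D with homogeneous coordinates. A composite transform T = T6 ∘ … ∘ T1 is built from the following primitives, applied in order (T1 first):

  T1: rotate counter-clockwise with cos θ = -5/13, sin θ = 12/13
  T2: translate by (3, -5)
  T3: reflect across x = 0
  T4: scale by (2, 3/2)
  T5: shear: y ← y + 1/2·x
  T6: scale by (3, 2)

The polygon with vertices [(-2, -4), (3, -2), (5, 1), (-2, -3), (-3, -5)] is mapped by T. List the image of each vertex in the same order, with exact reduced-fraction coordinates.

T1 rotate counter-clockwise with cos θ = -5/13, sin θ = 12/13: (-2, -4) → (58/13, -4/13); (3, -2) → (9/13, 46/13); (5, 1) → (-37/13, 55/13); (-2, -3) → (46/13, -9/13); (-3, -5) → (75/13, -11/13)
T2 translate by (3, -5): (58/13, -4/13) → (97/13, -69/13); (9/13, 46/13) → (48/13, -19/13); (-37/13, 55/13) → (2/13, -10/13); (46/13, -9/13) → (85/13, -74/13); (75/13, -11/13) → (114/13, -76/13)
T3 reflect across x = 0: (97/13, -69/13) → (-97/13, -69/13); (48/13, -19/13) → (-48/13, -19/13); (2/13, -10/13) → (-2/13, -10/13); (85/13, -74/13) → (-85/13, -74/13); (114/13, -76/13) → (-114/13, -76/13)
T4 scale by (2, 3/2): (-97/13, -69/13) → (-194/13, -207/26); (-48/13, -19/13) → (-96/13, -57/26); (-2/13, -10/13) → (-4/13, -15/13); (-85/13, -74/13) → (-170/13, -111/13); (-114/13, -76/13) → (-228/13, -114/13)
T5 shear: y ← y + 1/2·x: (-194/13, -207/26) → (-194/13, -401/26); (-96/13, -57/26) → (-96/13, -153/26); (-4/13, -15/13) → (-4/13, -17/13); (-170/13, -111/13) → (-170/13, -196/13); (-228/13, -114/13) → (-228/13, -228/13)
T6 scale by (3, 2): (-194/13, -401/26) → (-582/13, -401/13); (-96/13, -153/26) → (-288/13, -153/13); (-4/13, -17/13) → (-12/13, -34/13); (-170/13, -196/13) → (-510/13, -392/13); (-228/13, -228/13) → (-684/13, -456/13)

image vertices: (-582/13, -401/13), (-288/13, -153/13), (-12/13, -34/13), (-510/13, -392/13), (-684/13, -456/13)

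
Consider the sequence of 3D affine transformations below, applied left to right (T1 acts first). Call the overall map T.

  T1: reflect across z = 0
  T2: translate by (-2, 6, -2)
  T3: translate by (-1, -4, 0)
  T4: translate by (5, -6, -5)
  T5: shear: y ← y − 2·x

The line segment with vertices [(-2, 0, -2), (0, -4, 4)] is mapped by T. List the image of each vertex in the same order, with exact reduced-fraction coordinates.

T1 reflect across z = 0: (-2, 0, -2) → (-2, 0, 2); (0, -4, 4) → (0, -4, -4)
T2 translate by (-2, 6, -2): (-2, 0, 2) → (-4, 6, 0); (0, -4, -4) → (-2, 2, -6)
T3 translate by (-1, -4, 0): (-4, 6, 0) → (-5, 2, 0); (-2, 2, -6) → (-3, -2, -6)
T4 translate by (5, -6, -5): (-5, 2, 0) → (0, -4, -5); (-3, -2, -6) → (2, -8, -11)
T5 shear: y ← y − 2·x: (0, -4, -5) → (0, -4, -5); (2, -8, -11) → (2, -12, -11)

image vertices: (0, -4, -5), (2, -12, -11)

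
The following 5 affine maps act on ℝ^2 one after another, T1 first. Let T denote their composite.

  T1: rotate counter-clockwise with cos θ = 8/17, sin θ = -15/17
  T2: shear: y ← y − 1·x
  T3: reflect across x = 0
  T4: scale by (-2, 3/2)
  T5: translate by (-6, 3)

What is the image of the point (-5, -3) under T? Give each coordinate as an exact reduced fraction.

T(p) = (-16, 15)

T1 rotate counter-clockwise with cos θ = 8/17, sin θ = -15/17: (-5, -3) → (-5, 3)
T2 shear: y ← y − 1·x: (-5, 3) → (-5, 8)
T3 reflect across x = 0: (-5, 8) → (5, 8)
T4 scale by (-2, 3/2): (5, 8) → (-10, 12)
T5 translate by (-6, 3): (-10, 12) → (-16, 15)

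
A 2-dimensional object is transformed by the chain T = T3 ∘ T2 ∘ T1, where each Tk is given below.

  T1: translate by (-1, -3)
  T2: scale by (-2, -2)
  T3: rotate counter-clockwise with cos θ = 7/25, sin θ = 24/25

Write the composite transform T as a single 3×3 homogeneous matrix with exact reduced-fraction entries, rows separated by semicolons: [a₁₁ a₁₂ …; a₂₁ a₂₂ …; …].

T1 = [1 0 -1; 0 1 -3; 0 0 1]
T2·T1 = [-2 0 2; 0 -2 6; 0 0 1]
T3·…·T1 = [-14/25 48/25 -26/5; -48/25 -14/25 18/5; 0 0 1]

T = [-14/25 48/25 -26/5; -48/25 -14/25 18/5; 0 0 1]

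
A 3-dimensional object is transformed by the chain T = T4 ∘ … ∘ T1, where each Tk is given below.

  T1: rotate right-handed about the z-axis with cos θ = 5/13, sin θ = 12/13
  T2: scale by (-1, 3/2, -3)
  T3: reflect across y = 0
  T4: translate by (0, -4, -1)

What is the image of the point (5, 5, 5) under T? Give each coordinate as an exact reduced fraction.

T(p) = (35/13, -359/26, -16)

T1 rotate right-handed about the z-axis with cos θ = 5/13, sin θ = 12/13: (5, 5, 5) → (-35/13, 85/13, 5)
T2 scale by (-1, 3/2, -3): (-35/13, 85/13, 5) → (35/13, 255/26, -15)
T3 reflect across y = 0: (35/13, 255/26, -15) → (35/13, -255/26, -15)
T4 translate by (0, -4, -1): (35/13, -255/26, -15) → (35/13, -359/26, -16)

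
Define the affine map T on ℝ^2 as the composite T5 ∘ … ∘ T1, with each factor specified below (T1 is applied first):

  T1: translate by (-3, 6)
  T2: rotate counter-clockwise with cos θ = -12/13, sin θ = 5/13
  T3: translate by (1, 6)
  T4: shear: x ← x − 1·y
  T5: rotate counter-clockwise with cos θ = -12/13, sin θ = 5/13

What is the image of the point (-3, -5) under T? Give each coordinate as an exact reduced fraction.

T(p) = (-708/169, -212/169)

T1 translate by (-3, 6): (-3, -5) → (-6, 1)
T2 rotate counter-clockwise with cos θ = -12/13, sin θ = 5/13: (-6, 1) → (67/13, -42/13)
T3 translate by (1, 6): (67/13, -42/13) → (80/13, 36/13)
T4 shear: x ← x − 1·y: (80/13, 36/13) → (44/13, 36/13)
T5 rotate counter-clockwise with cos θ = -12/13, sin θ = 5/13: (44/13, 36/13) → (-708/169, -212/169)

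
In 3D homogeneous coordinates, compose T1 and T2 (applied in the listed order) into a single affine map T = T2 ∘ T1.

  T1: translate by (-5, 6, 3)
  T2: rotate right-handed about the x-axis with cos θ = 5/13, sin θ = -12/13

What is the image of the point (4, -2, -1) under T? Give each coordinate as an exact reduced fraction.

T(p) = (-1, 44/13, -38/13)

T1 translate by (-5, 6, 3): (4, -2, -1) → (-1, 4, 2)
T2 rotate right-handed about the x-axis with cos θ = 5/13, sin θ = -12/13: (-1, 4, 2) → (-1, 44/13, -38/13)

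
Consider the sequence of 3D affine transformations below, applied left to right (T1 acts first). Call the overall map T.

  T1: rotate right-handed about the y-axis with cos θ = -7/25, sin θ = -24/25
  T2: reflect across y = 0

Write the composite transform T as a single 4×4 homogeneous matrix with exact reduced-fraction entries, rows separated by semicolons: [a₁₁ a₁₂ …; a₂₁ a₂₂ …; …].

T1 = [-7/25 0 -24/25 0; 0 1 0 0; 24/25 0 -7/25 0; 0 0 0 1]
T2·T1 = [-7/25 0 -24/25 0; 0 -1 0 0; 24/25 0 -7/25 0; 0 0 0 1]

T = [-7/25 0 -24/25 0; 0 -1 0 0; 24/25 0 -7/25 0; 0 0 0 1]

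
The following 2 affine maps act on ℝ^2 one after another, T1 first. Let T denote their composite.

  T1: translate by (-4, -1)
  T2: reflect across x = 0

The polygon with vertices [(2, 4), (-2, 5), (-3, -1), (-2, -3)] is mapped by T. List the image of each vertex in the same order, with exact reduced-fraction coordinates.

image vertices: (2, 3), (6, 4), (7, -2), (6, -4)

T1 translate by (-4, -1): (2, 4) → (-2, 3); (-2, 5) → (-6, 4); (-3, -1) → (-7, -2); (-2, -3) → (-6, -4)
T2 reflect across x = 0: (-2, 3) → (2, 3); (-6, 4) → (6, 4); (-7, -2) → (7, -2); (-6, -4) → (6, -4)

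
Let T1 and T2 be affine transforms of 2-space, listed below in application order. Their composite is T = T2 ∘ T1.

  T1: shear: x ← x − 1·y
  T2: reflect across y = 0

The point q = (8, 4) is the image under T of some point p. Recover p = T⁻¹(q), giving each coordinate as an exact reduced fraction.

T1 = [1 -1 0; 0 1 0; 0 0 1]
T2·T1 = [1 -1 0; 0 -1 0; 0 0 1]
det M = -1; M⁻¹ = [1 -1 0; 0 -1 0; 0 0 1]
M⁻¹ · (8, 4)ᵀ = (4, -4)ᵀ

p = (4, -4)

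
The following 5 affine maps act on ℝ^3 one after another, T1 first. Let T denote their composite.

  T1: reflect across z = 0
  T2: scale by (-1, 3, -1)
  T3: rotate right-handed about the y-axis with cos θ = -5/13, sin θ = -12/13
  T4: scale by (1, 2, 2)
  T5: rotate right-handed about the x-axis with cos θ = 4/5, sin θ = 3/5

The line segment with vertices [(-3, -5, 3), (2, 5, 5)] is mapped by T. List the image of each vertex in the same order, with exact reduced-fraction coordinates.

T1 reflect across z = 0: (-3, -5, 3) → (-3, -5, -3); (2, 5, 5) → (2, 5, -5)
T2 scale by (-1, 3, -1): (-3, -5, -3) → (3, -15, 3); (2, 5, -5) → (-2, 15, 5)
T3 rotate right-handed about the y-axis with cos θ = -5/13, sin θ = -12/13: (3, -15, 3) → (-51/13, -15, 21/13); (-2, 15, 5) → (-50/13, 15, -49/13)
T4 scale by (1, 2, 2): (-51/13, -15, 21/13) → (-51/13, -30, 42/13); (-50/13, 15, -49/13) → (-50/13, 30, -98/13)
T5 rotate right-handed about the x-axis with cos θ = 4/5, sin θ = 3/5: (-51/13, -30, 42/13) → (-51/13, -1686/65, -1002/65); (-50/13, 30, -98/13) → (-50/13, 1854/65, 778/65)

image vertices: (-51/13, -1686/65, -1002/65), (-50/13, 1854/65, 778/65)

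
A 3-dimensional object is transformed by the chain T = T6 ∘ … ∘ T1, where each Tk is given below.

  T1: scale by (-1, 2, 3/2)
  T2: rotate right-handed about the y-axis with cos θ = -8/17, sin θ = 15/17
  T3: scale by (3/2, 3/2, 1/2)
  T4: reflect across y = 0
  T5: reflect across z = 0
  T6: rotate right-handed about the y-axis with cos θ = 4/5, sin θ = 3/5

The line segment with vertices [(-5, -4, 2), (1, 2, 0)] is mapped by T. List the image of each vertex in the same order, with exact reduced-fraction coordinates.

T1 scale by (-1, 2, 3/2): (-5, -4, 2) → (5, -8, 3); (1, 2, 0) → (-1, 4, 0)
T2 rotate right-handed about the y-axis with cos θ = -8/17, sin θ = 15/17: (5, -8, 3) → (5/17, -8, -99/17); (-1, 4, 0) → (8/17, 4, 15/17)
T3 scale by (3/2, 3/2, 1/2): (5/17, -8, -99/17) → (15/34, -12, -99/34); (8/17, 4, 15/17) → (12/17, 6, 15/34)
T4 reflect across y = 0: (15/34, -12, -99/34) → (15/34, 12, -99/34); (12/17, 6, 15/34) → (12/17, -6, 15/34)
T5 reflect across z = 0: (15/34, 12, -99/34) → (15/34, 12, 99/34); (12/17, -6, 15/34) → (12/17, -6, -15/34)
T6 rotate right-handed about the y-axis with cos θ = 4/5, sin θ = 3/5: (15/34, 12, 99/34) → (21/10, 12, 351/170); (12/17, -6, -15/34) → (3/10, -6, -66/85)

image vertices: (21/10, 12, 351/170), (3/10, -6, -66/85)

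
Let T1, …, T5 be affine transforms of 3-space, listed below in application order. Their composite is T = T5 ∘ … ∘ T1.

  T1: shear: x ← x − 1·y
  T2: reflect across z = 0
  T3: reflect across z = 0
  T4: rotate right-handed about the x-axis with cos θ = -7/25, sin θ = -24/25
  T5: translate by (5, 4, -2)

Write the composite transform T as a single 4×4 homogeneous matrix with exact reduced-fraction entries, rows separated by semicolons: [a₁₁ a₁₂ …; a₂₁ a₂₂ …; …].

T = [1 -1 0 5; 0 -7/25 24/25 4; 0 -24/25 -7/25 -2; 0 0 0 1]

T1 = [1 -1 0 0; 0 1 0 0; 0 0 1 0; 0 0 0 1]
T2·T1 = [1 -1 0 0; 0 1 0 0; 0 0 -1 0; 0 0 0 1]
T3·…·T1 = [1 -1 0 0; 0 1 0 0; 0 0 1 0; 0 0 0 1]
T4·…·T1 = [1 -1 0 0; 0 -7/25 24/25 0; 0 -24/25 -7/25 0; 0 0 0 1]
T5·…·T1 = [1 -1 0 5; 0 -7/25 24/25 4; 0 -24/25 -7/25 -2; 0 0 0 1]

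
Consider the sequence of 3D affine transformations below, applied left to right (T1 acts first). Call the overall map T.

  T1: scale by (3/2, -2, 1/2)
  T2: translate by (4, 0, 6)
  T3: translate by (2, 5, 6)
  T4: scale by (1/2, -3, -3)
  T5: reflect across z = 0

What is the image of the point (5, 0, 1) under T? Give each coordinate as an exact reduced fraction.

T1 scale by (3/2, -2, 1/2): (5, 0, 1) → (15/2, 0, 1/2)
T2 translate by (4, 0, 6): (15/2, 0, 1/2) → (23/2, 0, 13/2)
T3 translate by (2, 5, 6): (23/2, 0, 13/2) → (27/2, 5, 25/2)
T4 scale by (1/2, -3, -3): (27/2, 5, 25/2) → (27/4, -15, -75/2)
T5 reflect across z = 0: (27/4, -15, -75/2) → (27/4, -15, 75/2)

T(p) = (27/4, -15, 75/2)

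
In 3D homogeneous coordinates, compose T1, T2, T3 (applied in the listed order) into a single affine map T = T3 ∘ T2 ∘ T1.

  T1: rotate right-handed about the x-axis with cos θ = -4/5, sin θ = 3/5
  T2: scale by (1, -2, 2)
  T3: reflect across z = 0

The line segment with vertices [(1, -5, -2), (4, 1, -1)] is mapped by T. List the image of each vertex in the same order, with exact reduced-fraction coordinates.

T1 rotate right-handed about the x-axis with cos θ = -4/5, sin θ = 3/5: (1, -5, -2) → (1, 26/5, -7/5); (4, 1, -1) → (4, -1/5, 7/5)
T2 scale by (1, -2, 2): (1, 26/5, -7/5) → (1, -52/5, -14/5); (4, -1/5, 7/5) → (4, 2/5, 14/5)
T3 reflect across z = 0: (1, -52/5, -14/5) → (1, -52/5, 14/5); (4, 2/5, 14/5) → (4, 2/5, -14/5)

image vertices: (1, -52/5, 14/5), (4, 2/5, -14/5)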